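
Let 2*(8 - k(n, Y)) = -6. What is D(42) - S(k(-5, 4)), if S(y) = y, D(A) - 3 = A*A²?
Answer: 74080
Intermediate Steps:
k(n, Y) = 11 (k(n, Y) = 8 - ½*(-6) = 8 + 3 = 11)
D(A) = 3 + A³ (D(A) = 3 + A*A² = 3 + A³)
D(42) - S(k(-5, 4)) = (3 + 42³) - 1*11 = (3 + 74088) - 11 = 74091 - 11 = 74080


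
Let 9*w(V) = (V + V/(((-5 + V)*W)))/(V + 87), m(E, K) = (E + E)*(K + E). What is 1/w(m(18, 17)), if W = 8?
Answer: 225398/23429 ≈ 9.6205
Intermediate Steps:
m(E, K) = 2*E*(E + K) (m(E, K) = (2*E)*(E + K) = 2*E*(E + K))
w(V) = (V + V/(-40 + 8*V))/(9*(87 + V)) (w(V) = ((V + V/(((-5 + V)*8)))/(V + 87))/9 = ((V + V/(-40 + 8*V))/(87 + V))/9 = (V + V/(-40 + 8*V))/(9*(87 + V)))
1/w(m(18, 17)) = 1/((2*18*(18 + 17))*(-39 + 8*(2*18*(18 + 17)))/(72*(-435 + (2*18*(18 + 17))**2 + 82*(2*18*(18 + 17))))) = 1/((2*18*35)*(-39 + 8*(2*18*35))/(72*(-435 + (2*18*35)**2 + 82*(2*18*35)))) = 1/((1/72)*1260*(-39 + 8*1260)/(-435 + 1260**2 + 82*1260)) = 1/((1/72)*1260*(-39 + 10080)/(-435 + 1587600 + 103320)) = 1/((1/72)*1260*10041/1690485) = 1/((1/72)*1260*(1/1690485)*10041) = 1/(23429/225398) = 225398/23429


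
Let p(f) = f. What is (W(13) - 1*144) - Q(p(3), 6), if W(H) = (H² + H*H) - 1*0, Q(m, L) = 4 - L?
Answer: 196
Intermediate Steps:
W(H) = 2*H² (W(H) = (H² + H²) + 0 = 2*H² + 0 = 2*H²)
(W(13) - 1*144) - Q(p(3), 6) = (2*13² - 1*144) - (4 - 1*6) = (2*169 - 144) - (4 - 6) = (338 - 144) - 1*(-2) = 194 + 2 = 196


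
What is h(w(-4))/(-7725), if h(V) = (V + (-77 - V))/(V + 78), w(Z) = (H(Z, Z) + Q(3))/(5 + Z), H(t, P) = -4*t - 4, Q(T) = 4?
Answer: 77/726150 ≈ 0.00010604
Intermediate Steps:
H(t, P) = -4 - 4*t
w(Z) = -4*Z/(5 + Z) (w(Z) = ((-4 - 4*Z) + 4)/(5 + Z) = (-4*Z)/(5 + Z) = -4*Z/(5 + Z))
h(V) = -77/(78 + V)
h(w(-4))/(-7725) = -77/(78 - 4*(-4)/(5 - 4))/(-7725) = -77/(78 - 4*(-4)/1)*(-1/7725) = -77/(78 - 4*(-4)*1)*(-1/7725) = -77/(78 + 16)*(-1/7725) = -77/94*(-1/7725) = 77/726150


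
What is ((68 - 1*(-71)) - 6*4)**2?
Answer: 13225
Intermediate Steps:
((68 - 1*(-71)) - 6*4)**2 = ((68 + 71) - 24)**2 = (139 - 24)**2 = 115**2 = 13225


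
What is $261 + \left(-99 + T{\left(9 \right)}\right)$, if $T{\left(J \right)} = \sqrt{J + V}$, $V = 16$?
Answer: $167$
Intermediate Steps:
$T{\left(J \right)} = \sqrt{16 + J}$ ($T{\left(J \right)} = \sqrt{J + 16} = \sqrt{16 + J}$)
$261 + \left(-99 + T{\left(9 \right)}\right) = 261 - \left(99 - \sqrt{16 + 9}\right) = 261 - \left(99 - \sqrt{25}\right) = 261 + \left(-99 + 5\right) = 261 - 94 = 167$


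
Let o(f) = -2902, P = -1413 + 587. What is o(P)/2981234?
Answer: -1451/1490617 ≈ -0.00097342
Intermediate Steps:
P = -826
o(P)/2981234 = -2902/2981234 = -2902*1/2981234 = -1451/1490617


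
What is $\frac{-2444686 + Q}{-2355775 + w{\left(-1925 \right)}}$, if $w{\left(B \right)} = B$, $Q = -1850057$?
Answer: $\frac{1431581}{785900} \approx 1.8216$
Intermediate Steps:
$\frac{-2444686 + Q}{-2355775 + w{\left(-1925 \right)}} = \frac{-2444686 - 1850057}{-2355775 - 1925} = - \frac{4294743}{-2357700} = \left(-4294743\right) \left(- \frac{1}{2357700}\right) = \frac{1431581}{785900}$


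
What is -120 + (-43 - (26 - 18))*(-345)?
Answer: 17475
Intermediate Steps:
-120 + (-43 - (26 - 18))*(-345) = -120 + (-43 - 1*8)*(-345) = -120 + (-43 - 8)*(-345) = -120 - 51*(-345) = -120 + 17595 = 17475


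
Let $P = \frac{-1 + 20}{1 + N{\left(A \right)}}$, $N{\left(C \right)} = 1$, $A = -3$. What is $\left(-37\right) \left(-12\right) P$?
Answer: $4218$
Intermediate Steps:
$P = \frac{19}{2}$ ($P = \frac{-1 + 20}{1 + 1} = \frac{19}{2} \approx 9.5$)
$\left(-37\right) \left(-12\right) P = \left(-37\right) \left(-12\right) \frac{19}{2} = 444 \cdot \frac{19}{2} = 4218$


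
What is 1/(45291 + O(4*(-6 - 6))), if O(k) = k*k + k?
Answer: 1/47547 ≈ 2.1032e-5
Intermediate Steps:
O(k) = k + k**2 (O(k) = k**2 + k = k + k**2)
1/(45291 + O(4*(-6 - 6))) = 1/(45291 + (4*(-6 - 6))*(1 + 4*(-6 - 6))) = 1/(45291 + (4*(-12))*(1 + 4*(-12))) = 1/(45291 - 48*(1 - 48)) = 1/(45291 - 48*(-47)) = 1/(45291 + 2256) = 1/47547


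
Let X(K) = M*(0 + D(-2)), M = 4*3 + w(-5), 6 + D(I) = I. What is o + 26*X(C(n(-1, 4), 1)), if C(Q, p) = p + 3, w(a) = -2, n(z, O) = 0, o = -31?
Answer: -2111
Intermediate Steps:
D(I) = -6 + I
C(Q, p) = 3 + p
M = 10 (M = 4*3 - 2 = 12 - 2 = 10)
X(K) = -80 (X(K) = 10*(0 + (-6 - 2)) = 10*(0 - 8) = 10*(-8) = -80)
o + 26*X(C(n(-1, 4), 1)) = -31 + 26*(-80) = -31 - 2080 = -2111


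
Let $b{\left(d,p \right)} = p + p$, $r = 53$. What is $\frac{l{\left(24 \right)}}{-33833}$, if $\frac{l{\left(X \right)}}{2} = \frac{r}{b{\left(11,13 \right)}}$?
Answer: $- \frac{53}{439829} \approx -0.0001205$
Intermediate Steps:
$b{\left(d,p \right)} = 2 p$
$l{\left(X \right)} = \frac{53}{13}$ ($l{\left(X \right)} = 2 \frac{53}{2 \cdot 13} = 2 \cdot \frac{53}{26} = \frac{53}{13}$)
$\frac{l{\left(24 \right)}}{-33833} = \frac{53}{13 \left(-33833\right)} = \frac{53}{13} \left(- \frac{1}{33833}\right) = - \frac{53}{439829}$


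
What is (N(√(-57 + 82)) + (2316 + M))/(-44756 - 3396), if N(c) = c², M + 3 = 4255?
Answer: -6593/48152 ≈ -0.13692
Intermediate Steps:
M = 4252 (M = -3 + 4255 = 4252)
(N(√(-57 + 82)) + (2316 + M))/(-44756 - 3396) = ((√(-57 + 82))² + (2316 + 4252))/(-44756 - 3396) = ((√25)² + 6568)/(-48152) = (5² + 6568)*(-1/48152) = (25 + 6568)*(-1/48152) = 6593*(-1/48152) = -6593/48152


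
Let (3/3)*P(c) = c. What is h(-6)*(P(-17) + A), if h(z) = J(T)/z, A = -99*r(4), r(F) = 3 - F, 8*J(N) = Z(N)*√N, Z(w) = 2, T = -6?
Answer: -41*I*√6/12 ≈ -8.3691*I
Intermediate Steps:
P(c) = c
J(N) = √N/4 (J(N) = (2*√N)/8 = √N/4)
A = 99 (A = -99*(3 - 1*4) = -99*(3 - 4) = -99*(-1) = 99)
h(z) = I*√6/(4*z) (h(z) = (√(-6)/4)/z = ((I*√6)/4)/z = (I*√6/4)/z = I*√6/(4*z))
h(-6)*(P(-17) + A) = ((¼)*I*√6/(-6))*(-17 + 99) = ((¼)*I*√6*(-⅙))*82 = -I*√6/24*82 = -41*I*√6/12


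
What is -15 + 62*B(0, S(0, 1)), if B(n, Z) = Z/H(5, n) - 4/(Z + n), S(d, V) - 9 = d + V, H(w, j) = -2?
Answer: -1749/5 ≈ -349.80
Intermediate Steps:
S(d, V) = 9 + V + d (S(d, V) = 9 + (d + V) = 9 + (V + d) = 9 + V + d)
B(n, Z) = -4/(Z + n) - Z/2 (B(n, Z) = Z/(-2) - 4/(Z + n) = Z*(-½) - 4/(Z + n) = -Z/2 - 4/(Z + n) = -4/(Z + n) - Z/2)
-15 + 62*B(0, S(0, 1)) = -15 + 62*((-8 - (9 + 1 + 0)² - 1*(9 + 1 + 0)*0)/(2*((9 + 1 + 0) + 0))) = -15 + 62*((-8 - 1*10² - 1*10*0)/(2*(10 + 0))) = -15 + 62*((½)*(-8 - 1*100 + 0)/10) = -15 + 62*((½)*(⅒)*(-8 - 100 + 0)) = -15 + 62*((½)*(⅒)*(-108)) = -15 + 62*(-27/5) = -15 - 1674/5 = -1749/5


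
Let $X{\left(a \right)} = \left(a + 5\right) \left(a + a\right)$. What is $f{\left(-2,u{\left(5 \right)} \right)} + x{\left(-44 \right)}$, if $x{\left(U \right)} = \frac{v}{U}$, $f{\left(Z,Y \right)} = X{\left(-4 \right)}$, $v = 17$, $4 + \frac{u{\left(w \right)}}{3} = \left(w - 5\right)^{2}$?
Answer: $- \frac{369}{44} \approx -8.3864$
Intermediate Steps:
$u{\left(w \right)} = -12 + 3 \left(-5 + w\right)^{2}$ ($u{\left(w \right)} = -12 + 3 \left(w - 5\right)^{2} = -12 + 3 \left(-5 + w\right)^{2}$)
$X{\left(a \right)} = 2 a \left(5 + a\right)$ ($X{\left(a \right)} = \left(5 + a\right) 2 a = 2 a \left(5 + a\right)$)
$f{\left(Z,Y \right)} = -8$ ($f{\left(Z,Y \right)} = 2 \left(-4\right) \left(5 - 4\right) = 2 \left(-4\right) 1 = -8$)
$x{\left(U \right)} = \frac{17}{U}$
$f{\left(-2,u{\left(5 \right)} \right)} + x{\left(-44 \right)} = -8 + \frac{17}{-44} = -8 + 17 \left(- \frac{1}{44}\right) = -8 - \frac{17}{44} = - \frac{369}{44}$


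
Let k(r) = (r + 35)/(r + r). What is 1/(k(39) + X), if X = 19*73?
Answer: 39/54130 ≈ 0.00072049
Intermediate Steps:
X = 1387
k(r) = (35 + r)/(2*r) (k(r) = (35 + r)/((2*r)) = (35 + r)*(1/(2*r)) = (35 + r)/(2*r))
1/(k(39) + X) = 1/((1/2)*(35 + 39)/39 + 1387) = 1/((1/2)*(1/39)*74 + 1387) = 1/(37/39 + 1387) = 1/(54130/39) = 39/54130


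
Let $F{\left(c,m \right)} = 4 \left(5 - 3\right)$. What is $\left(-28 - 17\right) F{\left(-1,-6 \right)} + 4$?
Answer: $-356$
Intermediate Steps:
$F{\left(c,m \right)} = 8$ ($F{\left(c,m \right)} = 4 \cdot 2 = 8$)
$\left(-28 - 17\right) F{\left(-1,-6 \right)} + 4 = \left(-28 - 17\right) 8 + 4 = \left(-45\right) 8 + 4 = -360 + 4 = -356$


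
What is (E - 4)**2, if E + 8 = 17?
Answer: 25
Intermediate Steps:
E = 9 (E = -8 + 17 = 9)
(E - 4)**2 = (9 - 4)**2 = 5**2 = 25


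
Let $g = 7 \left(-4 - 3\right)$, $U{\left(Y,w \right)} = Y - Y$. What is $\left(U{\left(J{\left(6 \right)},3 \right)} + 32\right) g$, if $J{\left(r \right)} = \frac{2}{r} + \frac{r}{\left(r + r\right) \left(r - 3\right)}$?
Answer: $-1568$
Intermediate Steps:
$J{\left(r \right)} = \frac{1}{2 \left(-3 + r\right)} + \frac{2}{r}$ ($J{\left(r \right)} = \frac{2}{r} + \frac{r}{2 r \left(-3 + r\right)} = \frac{2}{r} + r \frac{1}{2 r \left(-3 + r\right)} = \frac{2}{r} + \frac{1}{2 \left(-3 + r\right)} = \frac{1}{2 \left(-3 + r\right)} + \frac{2}{r}$)
$U{\left(Y,w \right)} = 0$
$g = -49$ ($g = 7 \left(-7\right) = -49$)
$\left(U{\left(J{\left(6 \right)},3 \right)} + 32\right) g = \left(0 + 32\right) \left(-49\right) = 32 \left(-49\right) = -1568$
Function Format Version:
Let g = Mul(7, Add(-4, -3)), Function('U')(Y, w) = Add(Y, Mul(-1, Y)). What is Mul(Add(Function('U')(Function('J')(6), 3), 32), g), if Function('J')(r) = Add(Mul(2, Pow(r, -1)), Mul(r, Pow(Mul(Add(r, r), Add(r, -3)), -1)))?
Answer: -1568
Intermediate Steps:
Function('J')(r) = Add(Mul(Rational(1, 2), Pow(Add(-3, r), -1)), Mul(2, Pow(r, -1))) (Function('J')(r) = Add(Mul(2, Pow(r, -1)), Mul(r, Pow(Mul(Mul(2, r), Add(-3, r)), -1))) = Add(Mul(2, Pow(r, -1)), Mul(r, Pow(Mul(2, r, Add(-3, r)), -1))) = Add(Mul(2, Pow(r, -1)), Mul(r, Mul(Rational(1, 2), Pow(r, -1), Pow(Add(-3, r), -1)))) = Add(Mul(2, Pow(r, -1)), Mul(Rational(1, 2), Pow(Add(-3, r), -1))) = Add(Mul(Rational(1, 2), Pow(Add(-3, r), -1)), Mul(2, Pow(r, -1))))
Function('U')(Y, w) = 0
g = -49 (g = Mul(7, -7) = -49)
Mul(Add(Function('U')(Function('J')(6), 3), 32), g) = Mul(Add(0, 32), -49) = Mul(32, -49) = -1568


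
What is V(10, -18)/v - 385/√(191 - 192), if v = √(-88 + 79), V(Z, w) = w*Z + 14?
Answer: 1321*I/3 ≈ 440.33*I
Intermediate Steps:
V(Z, w) = 14 + Z*w (V(Z, w) = Z*w + 14 = 14 + Z*w)
v = 3*I (v = √(-9) = 3*I ≈ 3.0*I)
V(10, -18)/v - 385/√(191 - 192) = (14 + 10*(-18))/((3*I)) - 385/√(191 - 192) = (14 - 180)*(-I/3) - 385*(-I) = -(-166)*I/3 - 385*(-I) = 166*I/3 - (-385)*I = 166*I/3 + 385*I = 1321*I/3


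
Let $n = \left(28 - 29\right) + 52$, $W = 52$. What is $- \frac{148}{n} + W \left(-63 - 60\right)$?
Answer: $- \frac{326344}{51} \approx -6398.9$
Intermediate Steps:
$n = 51$ ($n = -1 + 52 = 51$)
$- \frac{148}{n} + W \left(-63 - 60\right) = - \frac{148}{51} + 52 \left(-63 - 60\right) = \left(-148\right) \frac{1}{51} + 52 \left(-123\right) = - \frac{148}{51} - 6396 = - \frac{326344}{51}$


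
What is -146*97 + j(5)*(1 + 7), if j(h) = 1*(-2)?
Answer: -14178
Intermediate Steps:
j(h) = -2
-146*97 + j(5)*(1 + 7) = -146*97 - 2*(1 + 7) = -14162 - 2*8 = -14162 - 16 = -14178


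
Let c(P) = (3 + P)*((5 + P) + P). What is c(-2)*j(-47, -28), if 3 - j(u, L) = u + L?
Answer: 78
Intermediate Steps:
c(P) = (3 + P)*(5 + 2*P)
j(u, L) = 3 - L - u (j(u, L) = 3 - (u + L) = 3 - (L + u) = 3 + (-L - u) = 3 - L - u)
c(-2)*j(-47, -28) = (15 + 2*(-2)² + 11*(-2))*(3 - 1*(-28) - 1*(-47)) = (15 + 2*4 - 22)*(3 + 28 + 47) = (15 + 8 - 22)*78 = 1*78 = 78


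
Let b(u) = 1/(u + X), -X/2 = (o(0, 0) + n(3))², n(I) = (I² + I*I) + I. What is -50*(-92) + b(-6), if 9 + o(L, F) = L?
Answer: 1352399/294 ≈ 4600.0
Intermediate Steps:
o(L, F) = -9 + L
n(I) = I + 2*I² (n(I) = (I² + I²) + I = 2*I² + I = I + 2*I²)
X = -288 (X = -2*((-9 + 0) + 3*(1 + 2*3))² = -2*(-9 + 3*(1 + 6))² = -2*(-9 + 3*7)² = -2*(-9 + 21)² = -2*12² = -2*144 = -288)
b(u) = 1/(-288 + u) (b(u) = 1/(u - 288) = 1/(-288 + u))
-50*(-92) + b(-6) = -50*(-92) + 1/(-288 - 6) = 4600 + 1/(-294) = 4600 - 1/294 = 1352399/294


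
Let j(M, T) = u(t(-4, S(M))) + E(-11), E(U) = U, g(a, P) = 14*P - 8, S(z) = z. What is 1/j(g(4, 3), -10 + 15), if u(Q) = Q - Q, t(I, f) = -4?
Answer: -1/11 ≈ -0.090909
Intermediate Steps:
g(a, P) = -8 + 14*P
u(Q) = 0
j(M, T) = -11 (j(M, T) = 0 - 11 = -11)
1/j(g(4, 3), -10 + 15) = 1/(-11) = -1/11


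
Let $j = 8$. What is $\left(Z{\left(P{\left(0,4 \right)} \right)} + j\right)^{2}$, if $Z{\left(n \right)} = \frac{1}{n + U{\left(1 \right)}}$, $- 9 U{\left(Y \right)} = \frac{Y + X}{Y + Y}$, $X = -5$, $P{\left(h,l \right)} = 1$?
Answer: $\frac{9409}{121} \approx 77.76$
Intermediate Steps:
$U{\left(Y \right)} = - \frac{-5 + Y}{18 Y}$ ($U{\left(Y \right)} = - \frac{\left(Y - 5\right) \frac{1}{Y + Y}}{9} = - \frac{\left(-5 + Y\right) \frac{1}{2 Y}}{9} = - \frac{\frac{1}{2} \frac{1}{Y} \left(-5 + Y\right)}{9} = - \frac{-5 + Y}{18 Y}$)
$Z{\left(n \right)} = \frac{1}{\frac{2}{9} + n}$ ($Z{\left(n \right)} = \frac{1}{n + \frac{5 - 1}{18 \cdot 1}} = \frac{1}{n + \frac{1}{18} \cdot 1 \left(5 - 1\right)} = \frac{1}{n + \frac{1}{18} \cdot 1 \cdot 4} = \frac{1}{n + \frac{2}{9}} = \frac{1}{\frac{2}{9} + n}$)
$\left(Z{\left(P{\left(0,4 \right)} \right)} + j\right)^{2} = \left(\frac{9}{2 + 9 \cdot 1} + 8\right)^{2} = \left(\frac{9}{2 + 9} + 8\right)^{2} = \left(\frac{9}{11} + 8\right)^{2} = \left(\frac{97}{11}\right)^{2} = \frac{9409}{121}$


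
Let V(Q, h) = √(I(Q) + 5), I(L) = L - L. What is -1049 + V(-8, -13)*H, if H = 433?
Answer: -1049 + 433*√5 ≈ -80.783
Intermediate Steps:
I(L) = 0
V(Q, h) = √5 (V(Q, h) = √(0 + 5) = √5)
-1049 + V(-8, -13)*H = -1049 + √5*433 = -1049 + 433*√5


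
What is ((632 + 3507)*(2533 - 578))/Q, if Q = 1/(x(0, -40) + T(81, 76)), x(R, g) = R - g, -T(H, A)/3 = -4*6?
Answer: 906275440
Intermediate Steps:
T(H, A) = 72 (T(H, A) = -(-12)*6 = -3*(-24) = 72)
Q = 1/112 (Q = 1/((0 - 1*(-40)) + 72) = 1/((0 + 40) + 72) = 1/(40 + 72) = 1/112 ≈ 0.0089286)
((632 + 3507)*(2533 - 578))/Q = ((632 + 3507)*(2533 - 578))/(1/112) = (4139*1955)*112 = 8091745*112 = 906275440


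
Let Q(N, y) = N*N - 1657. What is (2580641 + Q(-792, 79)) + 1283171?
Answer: 4489419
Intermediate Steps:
Q(N, y) = -1657 + N² (Q(N, y) = N² - 1657 = -1657 + N²)
(2580641 + Q(-792, 79)) + 1283171 = (2580641 + (-1657 + (-792)²)) + 1283171 = (2580641 + (-1657 + 627264)) + 1283171 = (2580641 + 625607) + 1283171 = 3206248 + 1283171 = 4489419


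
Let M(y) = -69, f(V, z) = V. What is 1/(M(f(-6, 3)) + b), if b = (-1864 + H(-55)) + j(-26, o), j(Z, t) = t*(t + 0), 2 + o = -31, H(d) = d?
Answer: -1/899 ≈ -0.0011123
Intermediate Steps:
o = -33 (o = -2 - 31 = -33)
j(Z, t) = t**2 (j(Z, t) = t*t = t**2)
b = -830 (b = (-1864 - 55) + (-33)**2 = -1919 + 1089 = -830)
1/(M(f(-6, 3)) + b) = 1/(-69 - 830) = 1/(-899) = -1/899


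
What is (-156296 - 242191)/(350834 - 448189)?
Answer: 398487/97355 ≈ 4.0931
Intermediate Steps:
(-156296 - 242191)/(350834 - 448189) = -398487/(-97355) = -398487*(-1/97355) = 398487/97355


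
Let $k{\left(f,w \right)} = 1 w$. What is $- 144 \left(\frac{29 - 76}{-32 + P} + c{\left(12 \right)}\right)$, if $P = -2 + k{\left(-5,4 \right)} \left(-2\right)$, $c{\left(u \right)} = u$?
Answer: $- \frac{13224}{7} \approx -1889.1$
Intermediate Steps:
$k{\left(f,w \right)} = w$
$P = -10$ ($P = -2 + 4 \left(-2\right) = -2 - 8 = -10$)
$- 144 \left(\frac{29 - 76}{-32 + P} + c{\left(12 \right)}\right) = - 144 \left(\frac{29 - 76}{-32 - 10} + 12\right) = - 144 \left(- \frac{47}{-42} + 12\right) = - 144 \left(\left(-47\right) \left(- \frac{1}{42}\right) + 12\right) = - 144 \left(\frac{47}{42} + 12\right) = \left(-144\right) \frac{551}{42} = - \frac{13224}{7}$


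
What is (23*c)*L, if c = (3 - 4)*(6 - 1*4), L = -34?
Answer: 1564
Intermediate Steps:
c = -2 (c = -(6 - 4) = -1*2 = -2)
(23*c)*L = (23*(-2))*(-34) = -46*(-34) = 1564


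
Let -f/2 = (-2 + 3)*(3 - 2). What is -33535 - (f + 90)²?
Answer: -41279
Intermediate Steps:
f = -2 (f = -2*(-2 + 3)*(3 - 2) = -2 ≈ -2.0000)
-33535 - (f + 90)² = -33535 - (-2 + 90)² = -33535 - 1*88² = -33535 - 1*7744 = -33535 - 7744 = -41279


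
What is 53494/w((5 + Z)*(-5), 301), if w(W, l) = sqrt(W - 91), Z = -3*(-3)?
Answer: -7642*I*sqrt(161)/23 ≈ -4215.9*I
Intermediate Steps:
Z = 9
w(W, l) = sqrt(-91 + W)
53494/w((5 + Z)*(-5), 301) = 53494/(sqrt(-91 + (5 + 9)*(-5))) = 53494/(sqrt(-91 + 14*(-5))) = 53494/(sqrt(-91 - 70)) = 53494/(sqrt(-161)) = 53494/((I*sqrt(161))) = 53494*(-I*sqrt(161)/161) = -7642*I*sqrt(161)/23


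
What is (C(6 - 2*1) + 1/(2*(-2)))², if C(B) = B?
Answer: 225/16 ≈ 14.063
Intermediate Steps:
(C(6 - 2*1) + 1/(2*(-2)))² = ((6 - 2*1) + 1/(2*(-2)))² = ((6 - 2) + 1/(-4))² = (4 - ¼)² = (15/4)² = 225/16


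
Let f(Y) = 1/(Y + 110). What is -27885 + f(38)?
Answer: -4126979/148 ≈ -27885.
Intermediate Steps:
f(Y) = 1/(110 + Y)
-27885 + f(38) = -27885 + 1/(110 + 38) = -27885 + 1/148 = -4126979/148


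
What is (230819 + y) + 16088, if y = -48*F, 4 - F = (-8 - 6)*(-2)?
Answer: 248059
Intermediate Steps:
F = -24 (F = 4 - (-8 - 6)*(-2) = 4 - (-14)*(-2) = 4 - 1*28 = 4 - 28 = -24)
y = 1152 (y = -48*(-24) = 1152)
(230819 + y) + 16088 = (230819 + 1152) + 16088 = 231971 + 16088 = 248059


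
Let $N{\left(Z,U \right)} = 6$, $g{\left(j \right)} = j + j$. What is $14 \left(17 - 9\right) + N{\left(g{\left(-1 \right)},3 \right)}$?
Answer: $118$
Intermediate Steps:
$g{\left(j \right)} = 2 j$
$14 \left(17 - 9\right) + N{\left(g{\left(-1 \right)},3 \right)} = 14 \left(17 - 9\right) + 6 = 14 \cdot 8 + 6 = 112 + 6 = 118$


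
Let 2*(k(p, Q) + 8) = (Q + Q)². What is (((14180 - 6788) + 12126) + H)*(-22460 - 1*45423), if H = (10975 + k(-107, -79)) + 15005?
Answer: -3935313276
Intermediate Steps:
k(p, Q) = -8 + 2*Q² (k(p, Q) = -8 + (Q + Q)²/2 = -8 + (2*Q)²/2 = -8 + (4*Q²)/2 = -8 + 2*Q²)
H = 38454 (H = (10975 + (-8 + 2*(-79)²)) + 15005 = (10975 + (-8 + 2*6241)) + 15005 = (10975 + (-8 + 12482)) + 15005 = (10975 + 12474) + 15005 = 23449 + 15005 = 38454)
(((14180 - 6788) + 12126) + H)*(-22460 - 1*45423) = (((14180 - 6788) + 12126) + 38454)*(-22460 - 1*45423) = ((7392 + 12126) + 38454)*(-22460 - 45423) = (19518 + 38454)*(-67883) = 57972*(-67883) = -3935313276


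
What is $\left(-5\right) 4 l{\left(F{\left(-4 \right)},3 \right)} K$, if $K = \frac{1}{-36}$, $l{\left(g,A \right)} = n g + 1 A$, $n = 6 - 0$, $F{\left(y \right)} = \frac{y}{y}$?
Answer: $5$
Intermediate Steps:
$F{\left(y \right)} = 1$
$n = 6$ ($n = 6 + 0 = 6$)
$l{\left(g,A \right)} = A + 6 g$ ($l{\left(g,A \right)} = 6 g + 1 A = 6 g + A = A + 6 g$)
$K = - \frac{1}{36} \approx -0.027778$
$\left(-5\right) 4 l{\left(F{\left(-4 \right)},3 \right)} K = \left(-5\right) 4 \left(3 + 6 \cdot 1\right) \left(- \frac{1}{36}\right) = - 20 \left(3 + 6\right) \left(- \frac{1}{36}\right) = \left(-20\right) 9 \left(- \frac{1}{36}\right) = \left(-180\right) \left(- \frac{1}{36}\right) = 5$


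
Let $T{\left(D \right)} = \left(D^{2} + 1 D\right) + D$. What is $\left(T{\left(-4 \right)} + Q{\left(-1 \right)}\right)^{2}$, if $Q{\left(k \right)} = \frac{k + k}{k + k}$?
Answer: $81$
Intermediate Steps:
$T{\left(D \right)} = D^{2} + 2 D$ ($T{\left(D \right)} = \left(D^{2} + D\right) + D = \left(D + D^{2}\right) + D = D^{2} + 2 D$)
$Q{\left(k \right)} = 1$ ($Q{\left(k \right)} = \frac{2 k}{2 k} = 2 k \frac{1}{2 k} = 1$)
$\left(T{\left(-4 \right)} + Q{\left(-1 \right)}\right)^{2} = \left(- 4 \left(2 - 4\right) + 1\right)^{2} = \left(\left(-4\right) \left(-2\right) + 1\right)^{2} = \left(8 + 1\right)^{2} = 9^{2} = 81$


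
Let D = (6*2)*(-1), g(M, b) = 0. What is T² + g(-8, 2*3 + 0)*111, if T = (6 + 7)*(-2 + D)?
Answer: 33124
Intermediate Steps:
D = -12 (D = 12*(-1) = -12)
T = -182 (T = (6 + 7)*(-2 - 12) = 13*(-14) = -182)
T² + g(-8, 2*3 + 0)*111 = (-182)² + 0*111 = 33124 + 0 = 33124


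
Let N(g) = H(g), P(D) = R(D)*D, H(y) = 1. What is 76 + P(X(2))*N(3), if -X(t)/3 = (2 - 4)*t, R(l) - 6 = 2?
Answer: 172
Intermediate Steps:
R(l) = 8 (R(l) = 6 + 2 = 8)
X(t) = 6*t (X(t) = -3*(2 - 4)*t = -(-6)*t = 6*t)
P(D) = 8*D
N(g) = 1
76 + P(X(2))*N(3) = 76 + (8*(6*2))*1 = 76 + (8*12)*1 = 76 + 96*1 = 76 + 96 = 172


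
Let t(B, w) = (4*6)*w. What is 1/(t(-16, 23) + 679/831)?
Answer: 831/459391 ≈ 0.0018089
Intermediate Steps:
t(B, w) = 24*w
1/(t(-16, 23) + 679/831) = 1/(24*23 + 679/831) = 1/(552 + 679*(1/831)) = 1/(552 + 679/831) = 1/(459391/831) = 831/459391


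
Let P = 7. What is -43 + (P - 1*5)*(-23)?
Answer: -89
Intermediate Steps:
-43 + (P - 1*5)*(-23) = -43 + (7 - 1*5)*(-23) = -43 + (7 - 5)*(-23) = -43 + 2*(-23) = -43 - 46 = -89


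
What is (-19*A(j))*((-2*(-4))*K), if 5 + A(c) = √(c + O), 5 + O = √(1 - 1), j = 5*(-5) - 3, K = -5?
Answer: -3800 + 760*I*√33 ≈ -3800.0 + 4365.9*I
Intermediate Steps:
j = -28 (j = -25 - 3 = -28)
O = -5 (O = -5 + √(1 - 1) = -5 + √0 = -5 + 0 = -5)
A(c) = -5 + √(-5 + c) (A(c) = -5 + √(c - 5) = -5 + √(-5 + c))
(-19*A(j))*((-2*(-4))*K) = (-19*(-5 + √(-5 - 28)))*(-2*(-4)*(-5)) = (-19*(-5 + √(-33)))*(8*(-5)) = -19*(-5 + I*√33)*(-40) = (95 - 19*I*√33)*(-40) = -3800 + 760*I*√33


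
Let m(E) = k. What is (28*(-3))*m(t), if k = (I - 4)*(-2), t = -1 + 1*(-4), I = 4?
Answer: 0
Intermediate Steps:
t = -5 (t = -1 - 4 = -5)
k = 0 (k = (4 - 4)*(-2) = 0*(-2) = 0)
m(E) = 0
(28*(-3))*m(t) = (28*(-3))*0 = -84*0 = 0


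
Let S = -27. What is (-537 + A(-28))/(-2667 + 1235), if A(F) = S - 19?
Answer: 583/1432 ≈ 0.40712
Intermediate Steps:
A(F) = -46 (A(F) = -27 - 19 = -46)
(-537 + A(-28))/(-2667 + 1235) = (-537 - 46)/(-2667 + 1235) = -583/(-1432) = -583*(-1/1432) = 583/1432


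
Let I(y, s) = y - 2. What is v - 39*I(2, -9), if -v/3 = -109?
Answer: 327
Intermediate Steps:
v = 327 (v = -3*(-109) = 327)
I(y, s) = -2 + y
v - 39*I(2, -9) = 327 - 39*(-2 + 2) = 327 - 39*0 = 327 + 0 = 327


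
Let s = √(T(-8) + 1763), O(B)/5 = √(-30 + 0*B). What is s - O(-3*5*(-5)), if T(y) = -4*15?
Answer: √1703 - 5*I*√30 ≈ 41.267 - 27.386*I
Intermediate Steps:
T(y) = -60
O(B) = 5*I*√30 (O(B) = 5*√(-30 + 0*B) = 5*√(-30 + 0) = 5*√(-30) = 5*(I*√30) = 5*I*√30)
s = √1703 (s = √(-60 + 1763) = √1703 ≈ 41.267)
s - O(-3*5*(-5)) = √1703 - 5*I*√30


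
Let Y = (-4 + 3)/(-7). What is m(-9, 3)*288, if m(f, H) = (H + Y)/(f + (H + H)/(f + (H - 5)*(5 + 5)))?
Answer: -61248/623 ≈ -98.311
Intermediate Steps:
Y = ⅐ (Y = -1*(-⅐) = ⅐ ≈ 0.14286)
m(f, H) = (⅐ + H)/(f + 2*H/(-50 + f + 10*H)) (m(f, H) = (H + ⅐)/(f + (H + H)/(f + (H - 5)*(5 + 5))) = (⅐ + H)/(f + (2*H)/(f + (-5 + H)*10)) = (⅐ + H)/(f + (2*H)/(f + (-50 + 10*H))) = (⅐ + H)/(f + (2*H)/(-50 + f + 10*H)) = (⅐ + H)/(f + 2*H/(-50 + f + 10*H)))
m(-9, 3)*288 = ((-50 - 9 - 340*3 + 70*3² + 7*3*(-9))/(7*((-9)² - 50*(-9) + 2*3 + 10*3*(-9))))*288 = ((-50 - 9 - 1020 + 70*9 - 189)/(7*(81 + 450 + 6 - 270)))*288 = ((⅐)*(-50 - 9 - 1020 + 630 - 189)/267)*288 = ((⅐)*(1/267)*(-638))*288 = -638/1869*288 = -61248/623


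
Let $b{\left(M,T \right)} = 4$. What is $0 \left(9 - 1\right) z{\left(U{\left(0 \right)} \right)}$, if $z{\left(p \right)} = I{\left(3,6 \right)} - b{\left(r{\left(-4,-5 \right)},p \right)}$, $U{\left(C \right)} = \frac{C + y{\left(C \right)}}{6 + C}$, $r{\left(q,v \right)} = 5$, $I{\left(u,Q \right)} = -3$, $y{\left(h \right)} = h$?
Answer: $0$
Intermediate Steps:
$U{\left(C \right)} = \frac{2 C}{6 + C}$ ($U{\left(C \right)} = \frac{C + C}{6 + C} = \frac{2 C}{6 + C}$)
$z{\left(p \right)} = -7$ ($z{\left(p \right)} = -3 - 4 = -7$)
$0 \left(9 - 1\right) z{\left(U{\left(0 \right)} \right)} = 0 \left(9 - 1\right) \left(-7\right) = 0 \cdot 8 \left(-7\right) = 0 \left(-56\right) = 0$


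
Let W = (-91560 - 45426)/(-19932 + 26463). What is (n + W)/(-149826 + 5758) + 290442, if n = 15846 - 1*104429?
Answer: 91093270458765/313636036 ≈ 2.9044e+5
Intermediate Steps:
W = -45662/2177 (W = -136986/6531 = -136986*1/6531 = -45662/2177 ≈ -20.975)
n = -88583 (n = 15846 - 104429 = -88583)
(n + W)/(-149826 + 5758) + 290442 = (-88583 - 45662/2177)/(-149826 + 5758) + 290442 = -192890853/2177/(-144068) + 290442 = -192890853/2177*(-1/144068) + 290442 = 192890853/313636036 + 290442 = 91093270458765/313636036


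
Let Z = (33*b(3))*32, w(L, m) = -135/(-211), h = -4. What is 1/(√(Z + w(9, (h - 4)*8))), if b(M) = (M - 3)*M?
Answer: √3165/45 ≈ 1.2502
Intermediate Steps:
b(M) = M*(-3 + M) (b(M) = (-3 + M)*M = M*(-3 + M))
w(L, m) = 135/211 (w(L, m) = -135*(-1/211) = 135/211)
Z = 0 (Z = (33*(3*(-3 + 3)))*32 = (33*(3*0))*32 = (33*0)*32 = 0*32 = 0)
1/(√(Z + w(9, (h - 4)*8))) = 1/(√(0 + 135/211)) = 1/(√(135/211)) = 1/(3*√3165/211) = √3165/45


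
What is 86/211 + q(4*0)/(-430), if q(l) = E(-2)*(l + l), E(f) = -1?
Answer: 86/211 ≈ 0.40758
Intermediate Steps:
q(l) = -2*l (q(l) = -(l + l) = -2*l)
86/211 + q(4*0)/(-430) = 86/211 - 8*0/(-430) = 86*(1/211) - 2*0*(-1/430) = 86/211 + 0*(-1/430) = 86/211 + 0 = 86/211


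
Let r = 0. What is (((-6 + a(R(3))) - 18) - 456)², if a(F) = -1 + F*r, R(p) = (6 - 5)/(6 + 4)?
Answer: 231361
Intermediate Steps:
R(p) = ⅒ (R(p) = 1/10 = 1*(⅒) = ⅒)
a(F) = -1 (a(F) = -1 + F*0 = -1 + 0 = -1)
(((-6 + a(R(3))) - 18) - 456)² = (((-6 - 1) - 18) - 456)² = ((-7 - 18) - 456)² = (-25 - 456)² = (-481)² = 231361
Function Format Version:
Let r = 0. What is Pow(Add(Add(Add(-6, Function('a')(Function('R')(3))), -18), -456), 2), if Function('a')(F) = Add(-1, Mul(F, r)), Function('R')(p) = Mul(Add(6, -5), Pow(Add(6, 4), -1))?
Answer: 231361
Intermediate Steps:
Function('R')(p) = Rational(1, 10) (Function('R')(p) = Mul(1, Pow(10, -1)) = Mul(1, Rational(1, 10)) = Rational(1, 10))
Function('a')(F) = -1 (Function('a')(F) = Add(-1, Mul(F, 0)) = Add(-1, 0) = -1)
Pow(Add(Add(Add(-6, Function('a')(Function('R')(3))), -18), -456), 2) = Pow(Add(Add(Add(-6, -1), -18), -456), 2) = Pow(Add(Add(-7, -18), -456), 2) = Pow(Add(-25, -456), 2) = Pow(-481, 2) = 231361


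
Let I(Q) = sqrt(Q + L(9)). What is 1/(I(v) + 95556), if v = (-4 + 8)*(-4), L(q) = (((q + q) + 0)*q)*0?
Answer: 23889/2282737288 - I/2282737288 ≈ 1.0465e-5 - 4.3807e-10*I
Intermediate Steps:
L(q) = 0 (L(q) = ((2*q + 0)*q)*0 = ((2*q)*q)*0 = (2*q**2)*0 = 0)
v = -16 (v = 4*(-4) = -16)
I(Q) = sqrt(Q) (I(Q) = sqrt(Q + 0) = sqrt(Q))
1/(I(v) + 95556) = 1/(sqrt(-16) + 95556) = 1/(4*I + 95556) = 1/(95556 + 4*I) = (95556 - 4*I)/9130949152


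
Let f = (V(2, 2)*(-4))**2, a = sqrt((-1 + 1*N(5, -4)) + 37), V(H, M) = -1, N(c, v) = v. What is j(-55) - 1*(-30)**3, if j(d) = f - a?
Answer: 27016 - 4*sqrt(2) ≈ 27010.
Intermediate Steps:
a = 4*sqrt(2) (a = sqrt((-1 + 1*(-4)) + 37) = sqrt((-1 - 4) + 37) = sqrt(-5 + 37) = sqrt(32) = 4*sqrt(2) ≈ 5.6569)
f = 16 (f = (-1*(-4))**2 = 4**2 = 16)
j(d) = 16 - 4*sqrt(2)
j(-55) - 1*(-30)**3 = (16 - 4*sqrt(2)) - 1*(-30)**3 = (16 - 4*sqrt(2)) - 1*(-27000) = (16 - 4*sqrt(2)) + 27000 = 27016 - 4*sqrt(2)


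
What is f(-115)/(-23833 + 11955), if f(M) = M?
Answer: 115/11878 ≈ 0.0096818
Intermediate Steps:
f(-115)/(-23833 + 11955) = -115/(-23833 + 11955) = -115/(-11878) = -115*(-1/11878) = 115/11878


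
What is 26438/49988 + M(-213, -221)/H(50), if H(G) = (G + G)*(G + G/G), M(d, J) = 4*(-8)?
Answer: 16654273/31867350 ≈ 0.52261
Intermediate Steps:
M(d, J) = -32
H(G) = 2*G*(1 + G) (H(G) = (2*G)*(G + 1) = (2*G)*(1 + G) = 2*G*(1 + G))
26438/49988 + M(-213, -221)/H(50) = 26438/49988 - 32*1/(100*(1 + 50)) = 26438*(1/49988) - 32/(2*50*51) = 13219/24994 - 32/5100 = 13219/24994 - 32*1/5100 = 13219/24994 - 8/1275 = 16654273/31867350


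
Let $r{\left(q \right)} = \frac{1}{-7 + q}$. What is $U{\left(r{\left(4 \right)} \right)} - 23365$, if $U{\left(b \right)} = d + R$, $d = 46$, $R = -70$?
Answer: $-23389$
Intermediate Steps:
$U{\left(b \right)} = -24$ ($U{\left(b \right)} = 46 - 70 = -24$)
$U{\left(r{\left(4 \right)} \right)} - 23365 = -24 - 23365 = -23389$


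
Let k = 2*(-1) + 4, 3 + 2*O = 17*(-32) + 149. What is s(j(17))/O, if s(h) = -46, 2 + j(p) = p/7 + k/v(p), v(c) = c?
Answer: 46/199 ≈ 0.23116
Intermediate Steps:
O = -199 (O = -3/2 + (17*(-32) + 149)/2 = -3/2 + (-544 + 149)/2 = -3/2 + (½)*(-395) = -3/2 - 395/2 = -199)
k = 2 (k = -2 + 4 = 2)
j(p) = -2 + 2/p + p/7 (j(p) = -2 + (p/7 + 2/p) = -2 + (2/p + p/7) = -2 + 2/p + p/7)
s(j(17))/O = -46/(-199) = -46*(-1/199) = 46/199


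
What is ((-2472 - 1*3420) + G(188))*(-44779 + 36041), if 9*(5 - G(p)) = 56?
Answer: 463454782/9 ≈ 5.1495e+7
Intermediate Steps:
G(p) = -11/9 (G(p) = 5 - 1/9*56 = 5 - 56/9 = -11/9)
((-2472 - 1*3420) + G(188))*(-44779 + 36041) = ((-2472 - 1*3420) - 11/9)*(-44779 + 36041) = ((-2472 - 3420) - 11/9)*(-8738) = (-5892 - 11/9)*(-8738) = -53039/9*(-8738) = 463454782/9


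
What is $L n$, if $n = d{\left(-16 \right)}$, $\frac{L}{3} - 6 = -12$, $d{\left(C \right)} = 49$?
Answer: $-882$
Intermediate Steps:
$L = -18$ ($L = 18 + 3 \left(-12\right) = 18 - 36 = -18$)
$n = 49$
$L n = \left(-18\right) 49 = -882$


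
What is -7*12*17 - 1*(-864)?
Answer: -564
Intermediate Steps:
-7*12*17 - 1*(-864) = -84*17 + 864 = -1428 + 864 = -564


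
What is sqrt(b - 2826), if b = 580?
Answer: I*sqrt(2246) ≈ 47.392*I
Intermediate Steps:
sqrt(b - 2826) = sqrt(580 - 2826) = sqrt(-2246) = I*sqrt(2246)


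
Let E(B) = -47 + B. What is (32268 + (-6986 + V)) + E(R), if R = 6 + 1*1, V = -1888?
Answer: 23354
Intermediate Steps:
R = 7 (R = 6 + 1 = 7)
(32268 + (-6986 + V)) + E(R) = (32268 + (-6986 - 1888)) + (-47 + 7) = (32268 - 8874) - 40 = 23394 - 40 = 23354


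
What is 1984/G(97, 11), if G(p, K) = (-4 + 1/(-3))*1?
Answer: -5952/13 ≈ -457.85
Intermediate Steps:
G(p, K) = -13/3 (G(p, K) = (-4 - 1/3)*1 = -13/3*1 = -13/3)
1984/G(97, 11) = 1984/(-13/3) = 1984*(-3/13) = -5952/13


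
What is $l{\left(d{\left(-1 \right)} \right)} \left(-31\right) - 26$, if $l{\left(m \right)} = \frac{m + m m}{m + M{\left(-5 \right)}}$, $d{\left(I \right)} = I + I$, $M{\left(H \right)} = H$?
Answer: $- \frac{120}{7} \approx -17.143$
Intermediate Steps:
$d{\left(I \right)} = 2 I$
$l{\left(m \right)} = \frac{m + m^{2}}{-5 + m}$ ($l{\left(m \right)} = \frac{m + m m}{m - 5} = \frac{m + m^{2}}{-5 + m}$)
$l{\left(d{\left(-1 \right)} \right)} \left(-31\right) - 26 = \frac{2 \left(-1\right) \left(1 + 2 \left(-1\right)\right)}{-5 + 2 \left(-1\right)} \left(-31\right) - 26 = - \frac{2 \left(1 - 2\right)}{-5 - 2} \left(-31\right) - 26 = \left(-2\right) \frac{1}{-7} \left(-1\right) \left(-31\right) - 26 = \left(-2\right) \left(- \frac{1}{7}\right) \left(-1\right) \left(-31\right) - 26 = \left(- \frac{2}{7}\right) \left(-31\right) - 26 = \frac{62}{7} - 26 = - \frac{120}{7}$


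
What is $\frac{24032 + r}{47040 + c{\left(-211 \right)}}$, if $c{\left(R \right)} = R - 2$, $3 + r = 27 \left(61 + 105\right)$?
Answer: $\frac{28511}{46827} \approx 0.60886$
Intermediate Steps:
$r = 4479$ ($r = -3 + 27 \left(61 + 105\right) = -3 + 27 \cdot 166 = -3 + 4482 = 4479$)
$c{\left(R \right)} = -2 + R$
$\frac{24032 + r}{47040 + c{\left(-211 \right)}} = \frac{24032 + 4479}{47040 - 213} = \frac{28511}{47040 - 213} = \frac{28511}{46827}$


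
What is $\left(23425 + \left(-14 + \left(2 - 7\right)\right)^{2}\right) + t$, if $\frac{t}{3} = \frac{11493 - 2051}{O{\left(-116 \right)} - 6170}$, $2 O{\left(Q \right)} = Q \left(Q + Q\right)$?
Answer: $\frac{86666561}{3643} \approx 23790.0$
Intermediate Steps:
$O{\left(Q \right)} = Q^{2}$ ($O{\left(Q \right)} = \frac{Q \left(Q + Q\right)}{2} = \frac{Q 2 Q}{2} = \frac{2 Q^{2}}{2} = Q^{2}$)
$t = \frac{14163}{3643}$ ($t = 3 \frac{11493 - 2051}{\left(-116\right)^{2} - 6170} = 3 \frac{9442}{13456 - 6170} = 3 \cdot \frac{9442}{7286} = 3 \cdot 9442 \cdot \frac{1}{7286} = 3 \cdot \frac{4721}{3643} = \frac{14163}{3643} \approx 3.8877$)
$\left(23425 + \left(-14 + \left(2 - 7\right)\right)^{2}\right) + t = \left(23425 + \left(-14 + \left(2 - 7\right)\right)^{2}\right) + \frac{14163}{3643} = \left(23425 + \left(-14 - 5\right)^{2}\right) + \frac{14163}{3643} = \left(23425 + \left(-19\right)^{2}\right) + \frac{14163}{3643} = \left(23425 + 361\right) + \frac{14163}{3643} = 23786 + \frac{14163}{3643} = \frac{86666561}{3643}$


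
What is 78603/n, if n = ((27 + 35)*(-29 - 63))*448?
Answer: -11229/365056 ≈ -0.030760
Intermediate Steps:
n = -2555392 (n = (62*(-92))*448 = -5704*448 = -2555392)
78603/n = 78603/(-2555392) = 78603*(-1/2555392) = -11229/365056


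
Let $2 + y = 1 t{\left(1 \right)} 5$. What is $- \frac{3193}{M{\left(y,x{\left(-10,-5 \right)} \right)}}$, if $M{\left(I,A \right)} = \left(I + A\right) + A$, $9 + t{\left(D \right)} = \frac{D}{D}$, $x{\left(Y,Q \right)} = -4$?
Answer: $\frac{3193}{50} \approx 63.86$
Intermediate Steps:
$t{\left(D \right)} = -8$ ($t{\left(D \right)} = -9 + \frac{D}{D} = -9 + 1 = -8$)
$y = -42$ ($y = -2 + 1 \left(-8\right) 5 = -2 - 40 = -42$)
$M{\left(I,A \right)} = I + 2 A$ ($M{\left(I,A \right)} = \left(A + I\right) + A = I + 2 A$)
$- \frac{3193}{M{\left(y,x{\left(-10,-5 \right)} \right)}} = - \frac{3193}{-42 + 2 \left(-4\right)} = - \frac{3193}{-42 - 8} = - \frac{3193}{-50} = \left(-3193\right) \left(- \frac{1}{50}\right) = \frac{3193}{50}$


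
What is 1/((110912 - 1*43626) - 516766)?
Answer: -1/449480 ≈ -2.2248e-6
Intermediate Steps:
1/((110912 - 1*43626) - 516766) = 1/((110912 - 43626) - 516766) = 1/(67286 - 516766) = 1/(-449480) = -1/449480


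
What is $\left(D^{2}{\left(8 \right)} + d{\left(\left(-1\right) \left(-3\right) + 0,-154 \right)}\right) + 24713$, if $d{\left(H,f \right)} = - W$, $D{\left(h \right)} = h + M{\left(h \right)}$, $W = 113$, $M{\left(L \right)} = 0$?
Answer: $24664$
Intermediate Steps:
$D{\left(h \right)} = h$ ($D{\left(h \right)} = h + 0 = h$)
$d{\left(H,f \right)} = -113$ ($d{\left(H,f \right)} = \left(-1\right) 113 = -113$)
$\left(D^{2}{\left(8 \right)} + d{\left(\left(-1\right) \left(-3\right) + 0,-154 \right)}\right) + 24713 = \left(8^{2} - 113\right) + 24713 = \left(64 - 113\right) + 24713 = -49 + 24713 = 24664$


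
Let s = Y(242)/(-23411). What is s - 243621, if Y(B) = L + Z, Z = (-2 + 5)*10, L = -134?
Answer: -5703411127/23411 ≈ -2.4362e+5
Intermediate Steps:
Z = 30 (Z = 3*10 = 30)
Y(B) = -104 (Y(B) = -134 + 30 = -104)
s = 104/23411 (s = -104/(-23411) = -104*(-1/23411) = 104/23411 ≈ 0.0044424)
s - 243621 = 104/23411 - 243621 = -5703411127/23411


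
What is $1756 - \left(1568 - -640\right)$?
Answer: $-452$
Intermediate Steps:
$1756 - \left(1568 - -640\right) = 1756 - \left(1568 + 640\right) = 1756 - 2208 = -452$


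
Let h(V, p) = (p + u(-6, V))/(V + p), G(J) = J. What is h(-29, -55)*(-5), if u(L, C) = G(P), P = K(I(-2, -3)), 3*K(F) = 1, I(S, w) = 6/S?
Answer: -205/63 ≈ -3.2540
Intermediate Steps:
K(F) = ⅓ (K(F) = (⅓)*1 = ⅓)
P = ⅓ ≈ 0.33333
u(L, C) = ⅓
h(V, p) = (⅓ + p)/(V + p) (h(V, p) = (p + ⅓)/(V + p) = (⅓ + p)/(V + p))
h(-29, -55)*(-5) = ((⅓ - 55)/(-29 - 55))*(-5) = (-164/3/(-84))*(-5) = -1/84*(-164/3)*(-5) = (41/63)*(-5) = -205/63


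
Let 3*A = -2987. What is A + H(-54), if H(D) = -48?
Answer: -3131/3 ≈ -1043.7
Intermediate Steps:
A = -2987/3 (A = (⅓)*(-2987) = -2987/3 ≈ -995.67)
A + H(-54) = -2987/3 - 48 = -3131/3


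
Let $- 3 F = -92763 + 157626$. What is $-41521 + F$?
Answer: $-63142$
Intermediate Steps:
$F = -21621$ ($F = - \frac{-92763 + 157626}{3} = \left(- \frac{1}{3}\right) 64863 = -21621$)
$-41521 + F = -41521 - 21621 = -63142$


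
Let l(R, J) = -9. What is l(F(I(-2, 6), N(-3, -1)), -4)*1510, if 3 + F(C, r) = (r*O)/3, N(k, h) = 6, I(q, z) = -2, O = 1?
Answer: -13590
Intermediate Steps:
F(C, r) = -3 + r/3 (F(C, r) = -3 + (r*1)/3 = -3 + r*(1/3) = -3 + r/3)
l(F(I(-2, 6), N(-3, -1)), -4)*1510 = -9*1510 = -13590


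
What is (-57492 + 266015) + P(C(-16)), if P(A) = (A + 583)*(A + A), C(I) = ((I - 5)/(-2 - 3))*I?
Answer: 3479987/25 ≈ 1.3920e+5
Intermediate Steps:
C(I) = I*(1 - I/5) (C(I) = ((-5 + I)/(-5))*I = ((-5 + I)*(-⅕))*I = (1 - I/5)*I = I*(1 - I/5))
P(A) = 2*A*(583 + A) (P(A) = (583 + A)*(2*A) = 2*A*(583 + A))
(-57492 + 266015) + P(C(-16)) = (-57492 + 266015) + 2*((⅕)*(-16)*(5 - 1*(-16)))*(583 + (⅕)*(-16)*(5 - 1*(-16))) = 208523 + 2*((⅕)*(-16)*(5 + 16))*(583 + (⅕)*(-16)*(5 + 16)) = 208523 + 2*((⅕)*(-16)*21)*(583 + (⅕)*(-16)*21) = 208523 + 2*(-336/5)*(583 - 336/5) = 208523 + 2*(-336/5)*(2579/5) = 208523 - 1733088/25 = 3479987/25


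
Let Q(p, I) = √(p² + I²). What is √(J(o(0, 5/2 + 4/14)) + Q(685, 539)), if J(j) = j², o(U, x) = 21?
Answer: √(441 + √759746) ≈ 36.230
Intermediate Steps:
Q(p, I) = √(I² + p²)
√(J(o(0, 5/2 + 4/14)) + Q(685, 539)) = √(21² + √(539² + 685²)) = √(441 + √(290521 + 469225)) = √(441 + √759746)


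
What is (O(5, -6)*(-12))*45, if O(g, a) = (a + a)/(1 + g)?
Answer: 1080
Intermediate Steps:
O(g, a) = 2*a/(1 + g) (O(g, a) = (2*a)/(1 + g) = 2*a/(1 + g))
(O(5, -6)*(-12))*45 = ((2*(-6)/(1 + 5))*(-12))*45 = ((2*(-6)/6)*(-12))*45 = ((2*(-6)*(1/6))*(-12))*45 = -2*(-12)*45 = 24*45 = 1080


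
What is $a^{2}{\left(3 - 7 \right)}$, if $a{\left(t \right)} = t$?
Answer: $16$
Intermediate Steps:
$a^{2}{\left(3 - 7 \right)} = \left(3 - 7\right)^{2} = \left(-4\right)^{2} = 16$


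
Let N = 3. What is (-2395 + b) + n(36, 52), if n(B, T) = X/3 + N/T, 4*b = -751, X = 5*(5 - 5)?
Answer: -33575/13 ≈ -2582.7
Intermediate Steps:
X = 0 (X = 5*0 = 0)
b = -751/4 (b = (¼)*(-751) = -751/4 ≈ -187.75)
n(B, T) = 3/T (n(B, T) = 0/3 + 3/T = 0*(⅓) + 3/T = 0 + 3/T = 3/T)
(-2395 + b) + n(36, 52) = (-2395 - 751/4) + 3/52 = -10331/4 + 3*(1/52) = -10331/4 + 3/52 = -33575/13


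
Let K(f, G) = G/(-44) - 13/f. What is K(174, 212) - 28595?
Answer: -54740195/1914 ≈ -28600.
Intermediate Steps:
K(f, G) = -13/f - G/44 (K(f, G) = G*(-1/44) - 13/f = -G/44 - 13/f = -13/f - G/44)
K(174, 212) - 28595 = (-13/174 - 1/44*212) - 28595 = (-13*1/174 - 53/11) - 28595 = (-13/174 - 53/11) - 28595 = -9365/1914 - 28595 = -54740195/1914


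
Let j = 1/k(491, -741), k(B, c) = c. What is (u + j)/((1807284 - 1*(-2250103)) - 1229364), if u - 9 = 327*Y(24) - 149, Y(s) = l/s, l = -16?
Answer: -265279/2095565043 ≈ -0.00012659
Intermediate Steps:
Y(s) = -16/s
u = -358 (u = 9 + (327*(-16/24) - 149) = 9 + (327*(-16*1/24) - 149) = 9 + (327*(-⅔) - 149) = 9 + (-218 - 149) = 9 - 367 = -358)
j = -1/741 (j = 1/(-741) = -1/741 ≈ -0.0013495)
(u + j)/((1807284 - 1*(-2250103)) - 1229364) = (-358 - 1/741)/((1807284 - 1*(-2250103)) - 1229364) = -265279/(741*((1807284 + 2250103) - 1229364)) = -265279/(741*(4057387 - 1229364)) = -265279/741/2828023 = -265279/741*1/2828023 = -265279/2095565043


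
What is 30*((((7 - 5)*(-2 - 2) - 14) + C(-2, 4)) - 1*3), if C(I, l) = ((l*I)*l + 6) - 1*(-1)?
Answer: -1500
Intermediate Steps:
C(I, l) = 7 + I*l**2 (C(I, l) = ((I*l)*l + 6) + 1 = (I*l**2 + 6) + 1 = (6 + I*l**2) + 1 = 7 + I*l**2)
30*((((7 - 5)*(-2 - 2) - 14) + C(-2, 4)) - 1*3) = 30*((((7 - 5)*(-2 - 2) - 14) + (7 - 2*4**2)) - 1*3) = 30*(((2*(-4) - 14) + (7 - 2*16)) - 3) = 30*(((-8 - 14) + (7 - 32)) - 3) = 30*((-22 - 25) - 3) = 30*(-47 - 3) = 30*(-50) = -1500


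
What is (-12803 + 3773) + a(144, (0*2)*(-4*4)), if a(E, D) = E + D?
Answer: -8886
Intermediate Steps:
a(E, D) = D + E
(-12803 + 3773) + a(144, (0*2)*(-4*4)) = (-12803 + 3773) + ((0*2)*(-4*4) + 144) = -9030 + (0*(-16) + 144) = -9030 + (0 + 144) = -9030 + 144 = -8886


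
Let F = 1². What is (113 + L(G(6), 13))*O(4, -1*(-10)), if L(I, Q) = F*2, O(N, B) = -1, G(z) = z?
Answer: -115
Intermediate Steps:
F = 1
L(I, Q) = 2 (L(I, Q) = 1*2 = 2)
(113 + L(G(6), 13))*O(4, -1*(-10)) = (113 + 2)*(-1) = 115*(-1) = -115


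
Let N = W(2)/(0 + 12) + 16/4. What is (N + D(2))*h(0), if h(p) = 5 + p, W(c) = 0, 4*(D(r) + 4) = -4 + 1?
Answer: -15/4 ≈ -3.7500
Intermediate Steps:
D(r) = -19/4 (D(r) = -4 + (-4 + 1)/4 = -4 + (¼)*(-3) = -4 - ¾ = -19/4)
N = 4 (N = 0/(0 + 12) + 16/4 = 0/12 + 16*(¼) = 0*(1/12) + 4 = 0 + 4 = 4)
(N + D(2))*h(0) = (4 - 19/4)*(5 + 0) = -¾*5 = -15/4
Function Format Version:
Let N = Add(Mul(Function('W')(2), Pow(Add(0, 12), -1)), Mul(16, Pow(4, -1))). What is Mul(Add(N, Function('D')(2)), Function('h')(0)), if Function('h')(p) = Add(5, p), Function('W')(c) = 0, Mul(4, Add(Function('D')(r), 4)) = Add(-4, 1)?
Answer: Rational(-15, 4) ≈ -3.7500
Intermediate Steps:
Function('D')(r) = Rational(-19, 4) (Function('D')(r) = Add(-4, Mul(Rational(1, 4), Add(-4, 1))) = Add(-4, Mul(Rational(1, 4), -3)) = Add(-4, Rational(-3, 4)) = Rational(-19, 4))
N = 4 (N = Add(Mul(0, Pow(Add(0, 12), -1)), Mul(16, Pow(4, -1))) = Add(Mul(0, Pow(12, -1)), Mul(16, Rational(1, 4))) = Add(Mul(0, Rational(1, 12)), 4) = Add(0, 4) = 4)
Mul(Add(N, Function('D')(2)), Function('h')(0)) = Mul(Add(4, Rational(-19, 4)), Add(5, 0)) = Mul(Rational(-3, 4), 5) = Rational(-15, 4)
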